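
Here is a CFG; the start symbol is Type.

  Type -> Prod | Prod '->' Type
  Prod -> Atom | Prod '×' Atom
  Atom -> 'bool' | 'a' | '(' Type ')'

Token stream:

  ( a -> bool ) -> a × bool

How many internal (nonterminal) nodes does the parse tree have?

[Type [Prod [Atom ( [Type [Prod [Atom a]] -> [Type [Prod [Atom bool]]]] )]] -> [Type [Prod [Prod [Atom a]] × [Atom bool]]]]

14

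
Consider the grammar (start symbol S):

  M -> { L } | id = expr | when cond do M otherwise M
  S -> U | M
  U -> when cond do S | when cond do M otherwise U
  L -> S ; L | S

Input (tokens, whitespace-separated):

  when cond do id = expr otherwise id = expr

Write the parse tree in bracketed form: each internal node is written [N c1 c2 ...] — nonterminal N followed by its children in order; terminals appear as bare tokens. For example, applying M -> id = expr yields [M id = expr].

S
M
when cond do M otherwise M
when cond do id = expr otherwise M
when cond do id = expr otherwise id = expr

[S [M when cond do [M id = expr] otherwise [M id = expr]]]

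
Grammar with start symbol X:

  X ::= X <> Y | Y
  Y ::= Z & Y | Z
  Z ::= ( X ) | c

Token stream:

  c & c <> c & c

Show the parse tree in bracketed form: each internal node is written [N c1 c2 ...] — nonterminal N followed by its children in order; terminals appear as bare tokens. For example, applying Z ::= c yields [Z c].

X
X <> Y
Y <> Y
Z & Y <> Y
c & Y <> Y
c & Z <> Y
c & c <> Y
c & c <> Z & Y
c & c <> c & Y
c & c <> c & Z
c & c <> c & c

[X [X [Y [Z c] & [Y [Z c]]]] <> [Y [Z c] & [Y [Z c]]]]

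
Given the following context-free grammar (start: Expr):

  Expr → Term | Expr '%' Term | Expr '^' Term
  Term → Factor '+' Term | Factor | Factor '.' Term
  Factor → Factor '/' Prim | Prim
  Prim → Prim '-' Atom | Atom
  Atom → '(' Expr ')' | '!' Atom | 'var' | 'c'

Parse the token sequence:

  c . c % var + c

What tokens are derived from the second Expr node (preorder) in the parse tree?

c . c

[Expr [Expr [Term [Factor [Prim [Atom c]]] . [Term [Factor [Prim [Atom c]]]]]] % [Term [Factor [Prim [Atom var]]] + [Term [Factor [Prim [Atom c]]]]]]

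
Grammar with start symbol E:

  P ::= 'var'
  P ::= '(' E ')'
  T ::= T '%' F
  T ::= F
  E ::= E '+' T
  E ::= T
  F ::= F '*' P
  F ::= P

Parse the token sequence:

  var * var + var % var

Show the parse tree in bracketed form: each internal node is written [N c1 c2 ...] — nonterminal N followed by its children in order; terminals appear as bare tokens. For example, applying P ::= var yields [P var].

E
E + T
T + T
F + T
F * P + T
P * P + T
var * P + T
var * var + T
var * var + T % F
var * var + F % F
var * var + P % F
var * var + var % F
var * var + var % P
var * var + var % var

[E [E [T [F [F [P var]] * [P var]]]] + [T [T [F [P var]]] % [F [P var]]]]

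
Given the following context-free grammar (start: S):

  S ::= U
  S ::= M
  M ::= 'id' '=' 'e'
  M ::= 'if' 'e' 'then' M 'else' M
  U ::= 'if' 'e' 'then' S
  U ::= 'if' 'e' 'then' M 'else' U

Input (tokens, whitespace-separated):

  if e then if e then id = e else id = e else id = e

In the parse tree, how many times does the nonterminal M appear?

5

[S [M if e then [M if e then [M id = e] else [M id = e]] else [M id = e]]]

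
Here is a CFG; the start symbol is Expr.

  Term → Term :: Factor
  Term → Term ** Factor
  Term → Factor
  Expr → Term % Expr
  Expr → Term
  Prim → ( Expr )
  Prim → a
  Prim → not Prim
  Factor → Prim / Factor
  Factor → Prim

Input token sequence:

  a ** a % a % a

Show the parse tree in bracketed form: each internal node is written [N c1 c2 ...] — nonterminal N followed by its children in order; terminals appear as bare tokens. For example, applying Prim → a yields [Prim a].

Expr
Term % Expr
Term ** Factor % Expr
Factor ** Factor % Expr
Prim ** Factor % Expr
a ** Factor % Expr
a ** Prim % Expr
a ** a % Expr
a ** a % Term % Expr
a ** a % Factor % Expr
a ** a % Prim % Expr
a ** a % a % Expr
a ** a % a % Term
a ** a % a % Factor
a ** a % a % Prim
a ** a % a % a

[Expr [Term [Term [Factor [Prim a]]] ** [Factor [Prim a]]] % [Expr [Term [Factor [Prim a]]] % [Expr [Term [Factor [Prim a]]]]]]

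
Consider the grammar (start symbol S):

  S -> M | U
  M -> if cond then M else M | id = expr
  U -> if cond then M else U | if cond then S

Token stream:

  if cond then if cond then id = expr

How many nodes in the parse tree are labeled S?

[S [U if cond then [S [U if cond then [S [M id = expr]]]]]]

3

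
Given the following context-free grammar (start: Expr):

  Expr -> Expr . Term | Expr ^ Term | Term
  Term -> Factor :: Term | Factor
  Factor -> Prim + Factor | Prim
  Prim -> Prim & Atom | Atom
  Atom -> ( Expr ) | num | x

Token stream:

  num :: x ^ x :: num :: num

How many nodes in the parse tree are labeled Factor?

[Expr [Expr [Term [Factor [Prim [Atom num]]] :: [Term [Factor [Prim [Atom x]]]]]] ^ [Term [Factor [Prim [Atom x]]] :: [Term [Factor [Prim [Atom num]]] :: [Term [Factor [Prim [Atom num]]]]]]]

5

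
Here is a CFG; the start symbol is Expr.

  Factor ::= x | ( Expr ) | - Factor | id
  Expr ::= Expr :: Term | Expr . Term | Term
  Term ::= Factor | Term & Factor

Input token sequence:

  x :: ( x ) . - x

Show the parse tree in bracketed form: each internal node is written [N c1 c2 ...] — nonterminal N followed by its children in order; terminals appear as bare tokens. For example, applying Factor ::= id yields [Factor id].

Expr
Expr . Term
Expr :: Term . Term
Term :: Term . Term
Factor :: Term . Term
x :: Term . Term
x :: Factor . Term
x :: ( Expr ) . Term
x :: ( Term ) . Term
x :: ( Factor ) . Term
x :: ( x ) . Term
x :: ( x ) . Factor
x :: ( x ) . - Factor
x :: ( x ) . - x

[Expr [Expr [Expr [Term [Factor x]]] :: [Term [Factor ( [Expr [Term [Factor x]]] )]]] . [Term [Factor - [Factor x]]]]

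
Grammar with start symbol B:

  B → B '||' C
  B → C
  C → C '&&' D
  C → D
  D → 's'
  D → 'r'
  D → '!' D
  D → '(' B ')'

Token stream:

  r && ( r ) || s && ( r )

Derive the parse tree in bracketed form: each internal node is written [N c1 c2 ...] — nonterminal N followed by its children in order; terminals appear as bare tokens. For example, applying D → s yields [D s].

B
B || C
C || C
C && D || C
D && D || C
r && D || C
r && ( B ) || C
r && ( C ) || C
r && ( D ) || C
r && ( r ) || C
r && ( r ) || C && D
r && ( r ) || D && D
r && ( r ) || s && D
r && ( r ) || s && ( B )
r && ( r ) || s && ( C )
r && ( r ) || s && ( D )
r && ( r ) || s && ( r )

[B [B [C [C [D r]] && [D ( [B [C [D r]]] )]]] || [C [C [D s]] && [D ( [B [C [D r]]] )]]]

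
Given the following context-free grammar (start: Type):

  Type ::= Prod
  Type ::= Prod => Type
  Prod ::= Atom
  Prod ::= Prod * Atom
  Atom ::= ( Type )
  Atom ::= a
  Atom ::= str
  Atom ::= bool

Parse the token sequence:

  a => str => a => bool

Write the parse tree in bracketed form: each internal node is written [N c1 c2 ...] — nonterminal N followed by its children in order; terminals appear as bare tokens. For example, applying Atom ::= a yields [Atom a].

[Type [Prod [Atom a]] => [Type [Prod [Atom str]] => [Type [Prod [Atom a]] => [Type [Prod [Atom bool]]]]]]

Type
Prod => Type
Atom => Type
a => Type
a => Prod => Type
a => Atom => Type
a => str => Type
a => str => Prod => Type
a => str => Atom => Type
a => str => a => Type
a => str => a => Prod
a => str => a => Atom
a => str => a => bool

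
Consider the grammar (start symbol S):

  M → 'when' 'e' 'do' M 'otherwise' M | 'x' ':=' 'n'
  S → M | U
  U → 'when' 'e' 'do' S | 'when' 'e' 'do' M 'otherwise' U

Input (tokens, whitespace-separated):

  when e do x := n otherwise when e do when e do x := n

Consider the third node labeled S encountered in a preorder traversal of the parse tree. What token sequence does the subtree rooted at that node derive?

x := n

[S [U when e do [M x := n] otherwise [U when e do [S [U when e do [S [M x := n]]]]]]]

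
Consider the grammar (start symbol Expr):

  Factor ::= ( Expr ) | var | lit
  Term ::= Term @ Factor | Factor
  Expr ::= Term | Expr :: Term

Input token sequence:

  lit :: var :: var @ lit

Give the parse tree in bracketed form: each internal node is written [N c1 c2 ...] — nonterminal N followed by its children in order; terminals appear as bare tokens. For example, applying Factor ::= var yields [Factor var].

Expr
Expr :: Term
Expr :: Term :: Term
Term :: Term :: Term
Factor :: Term :: Term
lit :: Term :: Term
lit :: Factor :: Term
lit :: var :: Term
lit :: var :: Term @ Factor
lit :: var :: Factor @ Factor
lit :: var :: var @ Factor
lit :: var :: var @ lit

[Expr [Expr [Expr [Term [Factor lit]]] :: [Term [Factor var]]] :: [Term [Term [Factor var]] @ [Factor lit]]]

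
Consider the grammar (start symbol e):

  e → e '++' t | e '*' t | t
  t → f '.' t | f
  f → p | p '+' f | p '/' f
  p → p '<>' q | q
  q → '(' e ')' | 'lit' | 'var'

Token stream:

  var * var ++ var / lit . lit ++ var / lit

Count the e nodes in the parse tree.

4

[e [e [e [e [t [f [p [q var]]]]] * [t [f [p [q var]]]]] ++ [t [f [p [q var]] / [f [p [q lit]]]] . [t [f [p [q lit]]]]]] ++ [t [f [p [q var]] / [f [p [q lit]]]]]]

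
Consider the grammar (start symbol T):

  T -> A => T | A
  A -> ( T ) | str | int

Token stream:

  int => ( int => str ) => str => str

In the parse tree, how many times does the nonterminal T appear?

[T [A int] => [T [A ( [T [A int] => [T [A str]]] )] => [T [A str] => [T [A str]]]]]

6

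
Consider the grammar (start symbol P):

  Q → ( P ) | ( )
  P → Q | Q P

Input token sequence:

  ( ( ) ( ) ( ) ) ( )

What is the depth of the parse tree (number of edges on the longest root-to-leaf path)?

6

[P [Q ( [P [Q ( )] [P [Q ( )] [P [Q ( )]]]] )] [P [Q ( )]]]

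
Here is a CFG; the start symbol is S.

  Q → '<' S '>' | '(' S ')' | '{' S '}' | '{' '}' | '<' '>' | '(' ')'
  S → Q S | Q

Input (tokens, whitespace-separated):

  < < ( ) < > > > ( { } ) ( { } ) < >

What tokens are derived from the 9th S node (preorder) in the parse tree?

< >

[S [Q < [S [Q < [S [Q ( )] [S [Q < >]]] >]] >] [S [Q ( [S [Q { }]] )] [S [Q ( [S [Q { }]] )] [S [Q < >]]]]]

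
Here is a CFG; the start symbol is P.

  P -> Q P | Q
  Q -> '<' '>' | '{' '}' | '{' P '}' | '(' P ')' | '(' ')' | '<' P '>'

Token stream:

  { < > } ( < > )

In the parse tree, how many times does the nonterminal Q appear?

[P [Q { [P [Q < >]] }] [P [Q ( [P [Q < >]] )]]]

4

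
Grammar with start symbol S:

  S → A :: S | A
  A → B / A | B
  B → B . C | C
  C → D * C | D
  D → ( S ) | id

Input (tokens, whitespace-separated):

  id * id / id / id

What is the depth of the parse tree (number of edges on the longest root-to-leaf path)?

7

[S [A [B [C [D id] * [C [D id]]]] / [A [B [C [D id]]] / [A [B [C [D id]]]]]]]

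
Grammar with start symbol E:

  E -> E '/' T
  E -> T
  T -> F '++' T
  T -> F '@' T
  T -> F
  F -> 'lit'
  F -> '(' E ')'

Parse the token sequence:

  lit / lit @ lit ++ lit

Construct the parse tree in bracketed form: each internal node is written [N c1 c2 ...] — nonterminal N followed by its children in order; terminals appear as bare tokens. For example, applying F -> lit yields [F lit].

E
E / T
T / T
F / T
lit / T
lit / F @ T
lit / lit @ T
lit / lit @ F ++ T
lit / lit @ lit ++ T
lit / lit @ lit ++ F
lit / lit @ lit ++ lit

[E [E [T [F lit]]] / [T [F lit] @ [T [F lit] ++ [T [F lit]]]]]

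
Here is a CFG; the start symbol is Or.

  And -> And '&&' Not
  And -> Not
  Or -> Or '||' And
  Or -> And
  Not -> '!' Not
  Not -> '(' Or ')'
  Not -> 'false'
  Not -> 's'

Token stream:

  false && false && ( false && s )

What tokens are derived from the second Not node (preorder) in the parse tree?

false

[Or [And [And [And [Not false]] && [Not false]] && [Not ( [Or [And [And [Not false]] && [Not s]]] )]]]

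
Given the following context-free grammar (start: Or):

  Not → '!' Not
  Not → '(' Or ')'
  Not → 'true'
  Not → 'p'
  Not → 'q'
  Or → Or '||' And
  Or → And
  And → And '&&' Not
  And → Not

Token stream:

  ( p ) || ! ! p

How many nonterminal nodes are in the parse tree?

11

[Or [Or [And [Not ( [Or [And [Not p]]] )]]] || [And [Not ! [Not ! [Not p]]]]]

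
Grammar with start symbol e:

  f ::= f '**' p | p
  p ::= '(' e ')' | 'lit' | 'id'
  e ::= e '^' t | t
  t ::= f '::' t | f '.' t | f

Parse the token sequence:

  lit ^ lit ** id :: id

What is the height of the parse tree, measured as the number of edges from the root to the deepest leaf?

5

[e [e [t [f [p lit]]]] ^ [t [f [f [p lit]] ** [p id]] :: [t [f [p id]]]]]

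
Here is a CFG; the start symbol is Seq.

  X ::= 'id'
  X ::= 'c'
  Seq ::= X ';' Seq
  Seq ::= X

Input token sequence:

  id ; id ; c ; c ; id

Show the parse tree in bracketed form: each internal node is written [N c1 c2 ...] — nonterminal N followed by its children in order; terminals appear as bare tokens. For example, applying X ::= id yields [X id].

[Seq [X id] ; [Seq [X id] ; [Seq [X c] ; [Seq [X c] ; [Seq [X id]]]]]]

Seq
X ; Seq
id ; Seq
id ; X ; Seq
id ; id ; Seq
id ; id ; X ; Seq
id ; id ; c ; Seq
id ; id ; c ; X ; Seq
id ; id ; c ; c ; Seq
id ; id ; c ; c ; X
id ; id ; c ; c ; id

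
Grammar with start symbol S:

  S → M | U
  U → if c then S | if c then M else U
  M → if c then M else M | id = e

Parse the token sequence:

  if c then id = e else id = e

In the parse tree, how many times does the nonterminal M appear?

3

[S [M if c then [M id = e] else [M id = e]]]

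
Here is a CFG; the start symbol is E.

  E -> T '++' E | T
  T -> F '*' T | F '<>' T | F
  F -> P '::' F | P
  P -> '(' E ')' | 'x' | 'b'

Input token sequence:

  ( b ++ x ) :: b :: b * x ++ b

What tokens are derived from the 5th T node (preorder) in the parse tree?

[E [T [F [P ( [E [T [F [P b]]] ++ [E [T [F [P x]]]]] )] :: [F [P b] :: [F [P b]]]] * [T [F [P x]]]] ++ [E [T [F [P b]]]]]

b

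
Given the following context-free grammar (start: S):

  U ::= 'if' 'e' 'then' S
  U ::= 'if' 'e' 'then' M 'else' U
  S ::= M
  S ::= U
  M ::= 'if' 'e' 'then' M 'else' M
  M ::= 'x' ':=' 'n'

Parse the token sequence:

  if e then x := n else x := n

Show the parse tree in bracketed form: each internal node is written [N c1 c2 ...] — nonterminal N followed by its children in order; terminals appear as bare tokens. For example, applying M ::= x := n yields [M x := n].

[S [M if e then [M x := n] else [M x := n]]]

S
M
if e then M else M
if e then x := n else M
if e then x := n else x := n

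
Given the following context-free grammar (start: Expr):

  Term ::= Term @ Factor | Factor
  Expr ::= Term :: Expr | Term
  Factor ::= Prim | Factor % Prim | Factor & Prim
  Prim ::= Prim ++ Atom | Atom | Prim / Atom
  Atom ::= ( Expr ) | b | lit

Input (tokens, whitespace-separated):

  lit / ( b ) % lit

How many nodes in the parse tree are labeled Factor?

3

[Expr [Term [Factor [Factor [Prim [Prim [Atom lit]] / [Atom ( [Expr [Term [Factor [Prim [Atom b]]]]] )]]] % [Prim [Atom lit]]]]]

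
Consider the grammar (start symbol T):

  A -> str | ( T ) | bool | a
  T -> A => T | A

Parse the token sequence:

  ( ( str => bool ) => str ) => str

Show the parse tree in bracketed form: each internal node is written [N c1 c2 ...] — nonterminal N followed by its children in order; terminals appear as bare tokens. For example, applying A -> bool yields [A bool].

T
A => T
( T ) => T
( A => T ) => T
( ( T ) => T ) => T
( ( A => T ) => T ) => T
( ( str => T ) => T ) => T
( ( str => A ) => T ) => T
( ( str => bool ) => T ) => T
( ( str => bool ) => A ) => T
( ( str => bool ) => str ) => T
( ( str => bool ) => str ) => A
( ( str => bool ) => str ) => str

[T [A ( [T [A ( [T [A str] => [T [A bool]]] )] => [T [A str]]] )] => [T [A str]]]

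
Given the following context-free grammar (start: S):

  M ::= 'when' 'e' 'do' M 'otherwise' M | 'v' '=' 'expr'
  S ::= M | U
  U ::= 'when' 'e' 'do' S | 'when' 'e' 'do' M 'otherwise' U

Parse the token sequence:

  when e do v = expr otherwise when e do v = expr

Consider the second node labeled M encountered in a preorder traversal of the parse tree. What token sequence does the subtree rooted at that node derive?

v = expr

[S [U when e do [M v = expr] otherwise [U when e do [S [M v = expr]]]]]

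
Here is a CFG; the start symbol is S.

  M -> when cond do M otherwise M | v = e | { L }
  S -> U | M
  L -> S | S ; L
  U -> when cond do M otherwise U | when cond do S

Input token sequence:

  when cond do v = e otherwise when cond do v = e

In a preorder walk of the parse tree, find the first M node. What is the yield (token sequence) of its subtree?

v = e

[S [U when cond do [M v = e] otherwise [U when cond do [S [M v = e]]]]]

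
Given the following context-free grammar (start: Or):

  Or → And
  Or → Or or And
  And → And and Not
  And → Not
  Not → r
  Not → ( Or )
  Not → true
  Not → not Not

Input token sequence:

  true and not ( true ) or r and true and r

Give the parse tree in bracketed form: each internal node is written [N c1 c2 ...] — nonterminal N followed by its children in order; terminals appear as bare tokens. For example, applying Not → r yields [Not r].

[Or [Or [And [And [Not true]] and [Not not [Not ( [Or [And [Not true]]] )]]]] or [And [And [And [Not r]] and [Not true]] and [Not r]]]

Or
Or or And
And or And
And and Not or And
Not and Not or And
true and Not or And
true and not Not or And
true and not ( Or ) or And
true and not ( And ) or And
true and not ( Not ) or And
true and not ( true ) or And
true and not ( true ) or And and Not
true and not ( true ) or And and Not and Not
true and not ( true ) or Not and Not and Not
true and not ( true ) or r and Not and Not
true and not ( true ) or r and true and Not
true and not ( true ) or r and true and r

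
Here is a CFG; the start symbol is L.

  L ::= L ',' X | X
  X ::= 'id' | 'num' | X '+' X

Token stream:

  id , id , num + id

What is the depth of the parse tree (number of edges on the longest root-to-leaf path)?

4

[L [L [L [X id]] , [X id]] , [X [X num] + [X id]]]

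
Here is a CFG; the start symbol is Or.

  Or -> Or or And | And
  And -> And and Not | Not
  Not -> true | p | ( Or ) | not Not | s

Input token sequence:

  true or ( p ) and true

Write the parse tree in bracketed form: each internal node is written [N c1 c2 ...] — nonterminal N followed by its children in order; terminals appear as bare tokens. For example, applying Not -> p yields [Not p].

Or
Or or And
And or And
Not or And
true or And
true or And and Not
true or Not and Not
true or ( Or ) and Not
true or ( And ) and Not
true or ( Not ) and Not
true or ( p ) and Not
true or ( p ) and true

[Or [Or [And [Not true]]] or [And [And [Not ( [Or [And [Not p]]] )]] and [Not true]]]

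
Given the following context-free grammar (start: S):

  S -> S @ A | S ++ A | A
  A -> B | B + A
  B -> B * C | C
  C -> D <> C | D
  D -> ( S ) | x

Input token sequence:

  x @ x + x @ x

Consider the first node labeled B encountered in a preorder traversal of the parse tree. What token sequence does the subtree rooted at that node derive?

[S [S [S [A [B [C [D x]]]]] @ [A [B [C [D x]]] + [A [B [C [D x]]]]]] @ [A [B [C [D x]]]]]

x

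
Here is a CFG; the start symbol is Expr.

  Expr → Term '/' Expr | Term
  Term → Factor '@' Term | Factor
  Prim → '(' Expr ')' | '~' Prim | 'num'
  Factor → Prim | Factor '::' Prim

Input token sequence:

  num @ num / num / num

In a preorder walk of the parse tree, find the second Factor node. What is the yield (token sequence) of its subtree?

[Expr [Term [Factor [Prim num]] @ [Term [Factor [Prim num]]]] / [Expr [Term [Factor [Prim num]]] / [Expr [Term [Factor [Prim num]]]]]]

num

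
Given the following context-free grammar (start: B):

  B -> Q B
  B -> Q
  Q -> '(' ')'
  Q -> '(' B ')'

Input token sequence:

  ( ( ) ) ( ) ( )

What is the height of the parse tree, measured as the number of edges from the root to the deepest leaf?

[B [Q ( [B [Q ( )]] )] [B [Q ( )] [B [Q ( )]]]]

4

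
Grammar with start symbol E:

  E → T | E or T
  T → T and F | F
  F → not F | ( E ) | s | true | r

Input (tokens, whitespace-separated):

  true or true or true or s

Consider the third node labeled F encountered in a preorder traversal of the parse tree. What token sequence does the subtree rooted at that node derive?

[E [E [E [E [T [F true]]] or [T [F true]]] or [T [F true]]] or [T [F s]]]

true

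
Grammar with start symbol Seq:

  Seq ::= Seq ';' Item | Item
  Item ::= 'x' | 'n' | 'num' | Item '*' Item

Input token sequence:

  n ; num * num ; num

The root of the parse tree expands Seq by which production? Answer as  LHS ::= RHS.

[Seq [Seq [Seq [Item n]] ; [Item [Item num] * [Item num]]] ; [Item num]]

Seq ::= Seq ';' Item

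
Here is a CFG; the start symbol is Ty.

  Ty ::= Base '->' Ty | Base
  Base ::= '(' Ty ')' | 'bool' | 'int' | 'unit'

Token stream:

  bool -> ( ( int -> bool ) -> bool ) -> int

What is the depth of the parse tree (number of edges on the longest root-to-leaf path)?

[Ty [Base bool] -> [Ty [Base ( [Ty [Base ( [Ty [Base int] -> [Ty [Base bool]]] )] -> [Ty [Base bool]]] )] -> [Ty [Base int]]]]

8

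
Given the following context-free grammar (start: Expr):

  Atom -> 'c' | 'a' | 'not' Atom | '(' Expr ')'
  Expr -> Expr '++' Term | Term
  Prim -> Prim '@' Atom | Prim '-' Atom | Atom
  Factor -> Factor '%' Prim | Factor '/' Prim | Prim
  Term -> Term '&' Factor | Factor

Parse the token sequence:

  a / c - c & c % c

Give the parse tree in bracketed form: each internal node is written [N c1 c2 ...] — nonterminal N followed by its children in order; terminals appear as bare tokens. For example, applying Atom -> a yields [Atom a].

[Expr [Term [Term [Factor [Factor [Prim [Atom a]]] / [Prim [Prim [Atom c]] - [Atom c]]]] & [Factor [Factor [Prim [Atom c]]] % [Prim [Atom c]]]]]

Expr
Term
Term & Factor
Factor & Factor
Factor / Prim & Factor
Prim / Prim & Factor
Atom / Prim & Factor
a / Prim & Factor
a / Prim - Atom & Factor
a / Atom - Atom & Factor
a / c - Atom & Factor
a / c - c & Factor
a / c - c & Factor % Prim
a / c - c & Prim % Prim
a / c - c & Atom % Prim
a / c - c & c % Prim
a / c - c & c % Atom
a / c - c & c % c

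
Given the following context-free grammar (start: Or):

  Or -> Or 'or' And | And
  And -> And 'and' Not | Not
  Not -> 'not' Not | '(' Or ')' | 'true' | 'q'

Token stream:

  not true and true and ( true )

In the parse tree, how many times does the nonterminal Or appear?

2

[Or [And [And [And [Not not [Not true]]] and [Not true]] and [Not ( [Or [And [Not true]]] )]]]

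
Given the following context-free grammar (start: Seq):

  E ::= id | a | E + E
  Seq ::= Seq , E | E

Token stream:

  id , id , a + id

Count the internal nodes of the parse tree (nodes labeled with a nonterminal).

[Seq [Seq [Seq [E id]] , [E id]] , [E [E a] + [E id]]]

8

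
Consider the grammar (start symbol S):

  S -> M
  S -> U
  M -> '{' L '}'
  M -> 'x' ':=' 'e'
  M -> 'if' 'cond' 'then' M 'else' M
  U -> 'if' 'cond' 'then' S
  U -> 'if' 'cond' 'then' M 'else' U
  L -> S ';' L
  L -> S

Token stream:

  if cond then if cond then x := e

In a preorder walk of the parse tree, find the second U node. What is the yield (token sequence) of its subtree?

[S [U if cond then [S [U if cond then [S [M x := e]]]]]]

if cond then x := e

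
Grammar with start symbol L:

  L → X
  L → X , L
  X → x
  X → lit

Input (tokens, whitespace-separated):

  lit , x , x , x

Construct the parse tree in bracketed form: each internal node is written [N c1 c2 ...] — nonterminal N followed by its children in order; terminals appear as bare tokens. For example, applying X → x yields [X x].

[L [X lit] , [L [X x] , [L [X x] , [L [X x]]]]]

L
X , L
lit , L
lit , X , L
lit , x , L
lit , x , X , L
lit , x , x , L
lit , x , x , X
lit , x , x , x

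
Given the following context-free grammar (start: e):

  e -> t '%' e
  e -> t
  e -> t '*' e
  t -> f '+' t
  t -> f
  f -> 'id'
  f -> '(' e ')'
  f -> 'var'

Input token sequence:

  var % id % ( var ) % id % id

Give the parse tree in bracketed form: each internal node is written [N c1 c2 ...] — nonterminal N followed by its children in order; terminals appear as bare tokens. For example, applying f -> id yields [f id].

e
t % e
f % e
var % e
var % t % e
var % f % e
var % id % e
var % id % t % e
var % id % f % e
var % id % ( e ) % e
var % id % ( t ) % e
var % id % ( f ) % e
var % id % ( var ) % e
var % id % ( var ) % t % e
var % id % ( var ) % f % e
var % id % ( var ) % id % e
var % id % ( var ) % id % t
var % id % ( var ) % id % f
var % id % ( var ) % id % id

[e [t [f var]] % [e [t [f id]] % [e [t [f ( [e [t [f var]]] )]] % [e [t [f id]] % [e [t [f id]]]]]]]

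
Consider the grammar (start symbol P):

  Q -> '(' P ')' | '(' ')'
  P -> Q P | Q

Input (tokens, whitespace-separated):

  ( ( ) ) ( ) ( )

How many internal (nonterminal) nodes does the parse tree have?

[P [Q ( [P [Q ( )]] )] [P [Q ( )] [P [Q ( )]]]]

8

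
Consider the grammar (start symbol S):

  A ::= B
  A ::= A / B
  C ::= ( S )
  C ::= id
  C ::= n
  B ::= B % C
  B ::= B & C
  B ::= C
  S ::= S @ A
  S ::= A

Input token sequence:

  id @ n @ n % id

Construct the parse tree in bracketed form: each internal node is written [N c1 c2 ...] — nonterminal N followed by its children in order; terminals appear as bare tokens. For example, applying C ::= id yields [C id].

[S [S [S [A [B [C id]]]] @ [A [B [C n]]]] @ [A [B [B [C n]] % [C id]]]]

S
S @ A
S @ A @ A
A @ A @ A
B @ A @ A
C @ A @ A
id @ A @ A
id @ B @ A
id @ C @ A
id @ n @ A
id @ n @ B
id @ n @ B % C
id @ n @ C % C
id @ n @ n % C
id @ n @ n % id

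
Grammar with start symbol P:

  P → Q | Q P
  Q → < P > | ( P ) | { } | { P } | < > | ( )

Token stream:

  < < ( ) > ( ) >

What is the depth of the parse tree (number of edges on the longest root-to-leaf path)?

6

[P [Q < [P [Q < [P [Q ( )]] >] [P [Q ( )]]] >]]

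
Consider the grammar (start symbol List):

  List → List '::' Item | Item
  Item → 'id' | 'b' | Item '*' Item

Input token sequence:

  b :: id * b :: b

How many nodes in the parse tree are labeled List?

3

[List [List [List [Item b]] :: [Item [Item id] * [Item b]]] :: [Item b]]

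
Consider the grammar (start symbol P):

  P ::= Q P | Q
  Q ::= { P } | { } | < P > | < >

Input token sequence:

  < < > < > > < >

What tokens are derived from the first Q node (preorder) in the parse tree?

< < > < > >

[P [Q < [P [Q < >] [P [Q < >]]] >] [P [Q < >]]]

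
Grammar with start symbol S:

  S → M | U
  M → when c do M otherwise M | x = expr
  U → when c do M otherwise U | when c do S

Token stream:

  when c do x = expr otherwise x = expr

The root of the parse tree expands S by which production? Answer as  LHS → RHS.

[S [M when c do [M x = expr] otherwise [M x = expr]]]

S → M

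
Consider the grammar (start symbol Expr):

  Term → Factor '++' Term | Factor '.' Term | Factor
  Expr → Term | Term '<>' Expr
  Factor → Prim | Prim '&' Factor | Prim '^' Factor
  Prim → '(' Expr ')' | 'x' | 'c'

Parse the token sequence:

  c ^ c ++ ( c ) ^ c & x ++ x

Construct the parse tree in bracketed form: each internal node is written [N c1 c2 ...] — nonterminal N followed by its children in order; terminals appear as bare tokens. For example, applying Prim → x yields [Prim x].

[Expr [Term [Factor [Prim c] ^ [Factor [Prim c]]] ++ [Term [Factor [Prim ( [Expr [Term [Factor [Prim c]]]] )] ^ [Factor [Prim c] & [Factor [Prim x]]]] ++ [Term [Factor [Prim x]]]]]]

Expr
Term
Factor ++ Term
Prim ^ Factor ++ Term
c ^ Factor ++ Term
c ^ Prim ++ Term
c ^ c ++ Term
c ^ c ++ Factor ++ Term
c ^ c ++ Prim ^ Factor ++ Term
c ^ c ++ ( Expr ) ^ Factor ++ Term
c ^ c ++ ( Term ) ^ Factor ++ Term
c ^ c ++ ( Factor ) ^ Factor ++ Term
c ^ c ++ ( Prim ) ^ Factor ++ Term
c ^ c ++ ( c ) ^ Factor ++ Term
c ^ c ++ ( c ) ^ Prim & Factor ++ Term
c ^ c ++ ( c ) ^ c & Factor ++ Term
c ^ c ++ ( c ) ^ c & Prim ++ Term
c ^ c ++ ( c ) ^ c & x ++ Term
c ^ c ++ ( c ) ^ c & x ++ Factor
c ^ c ++ ( c ) ^ c & x ++ Prim
c ^ c ++ ( c ) ^ c & x ++ x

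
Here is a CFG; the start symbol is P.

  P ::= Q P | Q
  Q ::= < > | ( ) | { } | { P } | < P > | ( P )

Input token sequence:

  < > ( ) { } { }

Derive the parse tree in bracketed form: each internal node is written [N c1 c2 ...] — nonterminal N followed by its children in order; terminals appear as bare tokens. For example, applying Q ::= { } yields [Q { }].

[P [Q < >] [P [Q ( )] [P [Q { }] [P [Q { }]]]]]

P
Q P
< > P
< > Q P
< > ( ) P
< > ( ) Q P
< > ( ) { } P
< > ( ) { } Q
< > ( ) { } { }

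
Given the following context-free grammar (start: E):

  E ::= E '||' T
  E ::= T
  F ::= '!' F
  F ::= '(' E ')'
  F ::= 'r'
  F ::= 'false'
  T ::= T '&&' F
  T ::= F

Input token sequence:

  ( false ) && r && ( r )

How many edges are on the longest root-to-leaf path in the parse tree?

8

[E [T [T [T [F ( [E [T [F false]]] )]] && [F r]] && [F ( [E [T [F r]]] )]]]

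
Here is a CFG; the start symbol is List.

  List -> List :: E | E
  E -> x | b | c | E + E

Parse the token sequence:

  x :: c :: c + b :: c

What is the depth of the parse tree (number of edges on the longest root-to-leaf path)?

5

[List [List [List [List [E x]] :: [E c]] :: [E [E c] + [E b]]] :: [E c]]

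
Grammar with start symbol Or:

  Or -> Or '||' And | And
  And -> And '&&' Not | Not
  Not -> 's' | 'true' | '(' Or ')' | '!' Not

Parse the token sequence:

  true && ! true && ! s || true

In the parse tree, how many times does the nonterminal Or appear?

[Or [Or [And [And [And [Not true]] && [Not ! [Not true]]] && [Not ! [Not s]]]] || [And [Not true]]]

2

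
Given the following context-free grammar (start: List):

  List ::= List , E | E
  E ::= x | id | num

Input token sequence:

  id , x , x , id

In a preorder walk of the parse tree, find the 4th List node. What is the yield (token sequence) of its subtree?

[List [List [List [List [E id]] , [E x]] , [E x]] , [E id]]

id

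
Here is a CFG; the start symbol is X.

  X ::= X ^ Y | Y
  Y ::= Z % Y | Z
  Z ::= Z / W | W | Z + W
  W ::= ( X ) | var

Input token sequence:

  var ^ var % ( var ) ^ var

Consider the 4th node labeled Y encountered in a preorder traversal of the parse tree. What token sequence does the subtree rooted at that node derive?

[X [X [X [Y [Z [W var]]]] ^ [Y [Z [W var]] % [Y [Z [W ( [X [Y [Z [W var]]]] )]]]]] ^ [Y [Z [W var]]]]

var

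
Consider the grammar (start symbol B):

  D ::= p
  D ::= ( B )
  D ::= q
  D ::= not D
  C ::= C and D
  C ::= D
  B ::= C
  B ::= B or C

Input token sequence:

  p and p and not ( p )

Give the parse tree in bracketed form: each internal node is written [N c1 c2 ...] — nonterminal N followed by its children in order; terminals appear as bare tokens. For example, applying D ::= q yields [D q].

B
C
C and D
C and D and D
D and D and D
p and D and D
p and p and D
p and p and not D
p and p and not ( B )
p and p and not ( C )
p and p and not ( D )
p and p and not ( p )

[B [C [C [C [D p]] and [D p]] and [D not [D ( [B [C [D p]]] )]]]]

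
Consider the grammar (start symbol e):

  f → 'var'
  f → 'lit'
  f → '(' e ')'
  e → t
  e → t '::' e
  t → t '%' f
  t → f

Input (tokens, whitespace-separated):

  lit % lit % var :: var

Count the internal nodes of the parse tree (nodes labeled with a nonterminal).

[e [t [t [t [f lit]] % [f lit]] % [f var]] :: [e [t [f var]]]]

10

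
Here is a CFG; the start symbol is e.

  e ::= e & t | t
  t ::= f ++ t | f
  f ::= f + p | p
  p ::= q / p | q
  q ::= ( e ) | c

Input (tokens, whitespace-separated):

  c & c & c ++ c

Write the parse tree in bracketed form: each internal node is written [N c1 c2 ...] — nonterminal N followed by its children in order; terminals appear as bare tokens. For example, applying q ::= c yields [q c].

[e [e [e [t [f [p [q c]]]]] & [t [f [p [q c]]]]] & [t [f [p [q c]]] ++ [t [f [p [q c]]]]]]

e
e & t
e & t & t
t & t & t
f & t & t
p & t & t
q & t & t
c & t & t
c & f & t
c & p & t
c & q & t
c & c & t
c & c & f ++ t
c & c & p ++ t
c & c & q ++ t
c & c & c ++ t
c & c & c ++ f
c & c & c ++ p
c & c & c ++ q
c & c & c ++ c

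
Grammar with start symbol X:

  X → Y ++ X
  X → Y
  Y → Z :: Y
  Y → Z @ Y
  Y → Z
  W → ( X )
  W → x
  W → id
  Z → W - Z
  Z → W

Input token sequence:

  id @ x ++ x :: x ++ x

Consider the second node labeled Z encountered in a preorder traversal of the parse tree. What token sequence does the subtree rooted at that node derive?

[X [Y [Z [W id]] @ [Y [Z [W x]]]] ++ [X [Y [Z [W x]] :: [Y [Z [W x]]]] ++ [X [Y [Z [W x]]]]]]

x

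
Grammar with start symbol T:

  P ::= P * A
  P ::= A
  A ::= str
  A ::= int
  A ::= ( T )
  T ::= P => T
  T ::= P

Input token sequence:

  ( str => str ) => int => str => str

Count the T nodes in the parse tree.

[T [P [A ( [T [P [A str]] => [T [P [A str]]]] )]] => [T [P [A int]] => [T [P [A str]] => [T [P [A str]]]]]]

6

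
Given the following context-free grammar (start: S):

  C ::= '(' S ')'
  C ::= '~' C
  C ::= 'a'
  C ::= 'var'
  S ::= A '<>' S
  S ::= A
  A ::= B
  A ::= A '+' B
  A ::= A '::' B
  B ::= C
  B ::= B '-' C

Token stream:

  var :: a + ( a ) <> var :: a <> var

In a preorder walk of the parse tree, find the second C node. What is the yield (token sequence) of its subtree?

[S [A [A [A [B [C var]]] :: [B [C a]]] + [B [C ( [S [A [B [C a]]]] )]]] <> [S [A [A [B [C var]]] :: [B [C a]]] <> [S [A [B [C var]]]]]]

a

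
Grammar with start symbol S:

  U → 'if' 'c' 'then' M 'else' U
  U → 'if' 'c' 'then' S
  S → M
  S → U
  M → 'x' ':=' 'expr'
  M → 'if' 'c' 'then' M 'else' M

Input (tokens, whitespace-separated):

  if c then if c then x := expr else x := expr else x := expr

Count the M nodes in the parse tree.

[S [M if c then [M if c then [M x := expr] else [M x := expr]] else [M x := expr]]]

5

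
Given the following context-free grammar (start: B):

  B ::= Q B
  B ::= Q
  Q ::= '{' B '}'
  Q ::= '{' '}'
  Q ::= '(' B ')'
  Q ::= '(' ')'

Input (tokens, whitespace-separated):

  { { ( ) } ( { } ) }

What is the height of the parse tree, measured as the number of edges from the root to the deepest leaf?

[B [Q { [B [Q { [B [Q ( )]] }] [B [Q ( [B [Q { }]] )]]] }]]

7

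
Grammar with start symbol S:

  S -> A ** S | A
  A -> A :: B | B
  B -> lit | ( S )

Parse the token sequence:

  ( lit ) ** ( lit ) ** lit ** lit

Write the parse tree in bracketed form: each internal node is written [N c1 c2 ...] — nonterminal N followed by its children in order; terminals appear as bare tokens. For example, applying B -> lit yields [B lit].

[S [A [B ( [S [A [B lit]]] )]] ** [S [A [B ( [S [A [B lit]]] )]] ** [S [A [B lit]] ** [S [A [B lit]]]]]]

S
A ** S
B ** S
( S ) ** S
( A ) ** S
( B ) ** S
( lit ) ** S
( lit ) ** A ** S
( lit ) ** B ** S
( lit ) ** ( S ) ** S
( lit ) ** ( A ) ** S
( lit ) ** ( B ) ** S
( lit ) ** ( lit ) ** S
( lit ) ** ( lit ) ** A ** S
( lit ) ** ( lit ) ** B ** S
( lit ) ** ( lit ) ** lit ** S
( lit ) ** ( lit ) ** lit ** A
( lit ) ** ( lit ) ** lit ** B
( lit ) ** ( lit ) ** lit ** lit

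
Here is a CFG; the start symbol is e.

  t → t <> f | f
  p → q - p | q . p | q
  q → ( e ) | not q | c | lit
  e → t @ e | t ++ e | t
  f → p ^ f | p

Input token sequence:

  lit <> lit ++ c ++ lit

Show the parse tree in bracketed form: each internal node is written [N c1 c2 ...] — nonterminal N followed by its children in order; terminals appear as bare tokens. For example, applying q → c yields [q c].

e
t ++ e
t <> f ++ e
f <> f ++ e
p <> f ++ e
q <> f ++ e
lit <> f ++ e
lit <> p ++ e
lit <> q ++ e
lit <> lit ++ e
lit <> lit ++ t ++ e
lit <> lit ++ f ++ e
lit <> lit ++ p ++ e
lit <> lit ++ q ++ e
lit <> lit ++ c ++ e
lit <> lit ++ c ++ t
lit <> lit ++ c ++ f
lit <> lit ++ c ++ p
lit <> lit ++ c ++ q
lit <> lit ++ c ++ lit

[e [t [t [f [p [q lit]]]] <> [f [p [q lit]]]] ++ [e [t [f [p [q c]]]] ++ [e [t [f [p [q lit]]]]]]]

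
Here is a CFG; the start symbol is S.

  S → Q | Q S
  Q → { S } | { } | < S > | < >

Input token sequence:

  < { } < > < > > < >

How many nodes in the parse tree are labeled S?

5

[S [Q < [S [Q { }] [S [Q < >] [S [Q < >]]]] >] [S [Q < >]]]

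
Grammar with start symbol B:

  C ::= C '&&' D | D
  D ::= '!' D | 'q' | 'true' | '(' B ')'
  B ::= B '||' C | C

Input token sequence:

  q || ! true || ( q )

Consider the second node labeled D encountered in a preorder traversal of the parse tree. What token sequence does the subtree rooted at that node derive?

[B [B [B [C [D q]]] || [C [D ! [D true]]]] || [C [D ( [B [C [D q]]] )]]]

! true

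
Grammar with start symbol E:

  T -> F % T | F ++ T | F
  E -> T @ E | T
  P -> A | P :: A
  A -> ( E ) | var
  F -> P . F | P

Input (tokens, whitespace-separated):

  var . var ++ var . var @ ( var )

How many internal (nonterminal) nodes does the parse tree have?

[E [T [F [P [A var]] . [F [P [A var]]]] ++ [T [F [P [A var]] . [F [P [A var]]]]]] @ [E [T [F [P [A ( [E [T [F [P [A var]]]]] )]]]]]]

25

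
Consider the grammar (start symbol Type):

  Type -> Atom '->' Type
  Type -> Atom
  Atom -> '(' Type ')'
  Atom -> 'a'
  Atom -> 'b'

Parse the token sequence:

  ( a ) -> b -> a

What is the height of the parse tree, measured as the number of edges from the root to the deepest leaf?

[Type [Atom ( [Type [Atom a]] )] -> [Type [Atom b] -> [Type [Atom a]]]]

4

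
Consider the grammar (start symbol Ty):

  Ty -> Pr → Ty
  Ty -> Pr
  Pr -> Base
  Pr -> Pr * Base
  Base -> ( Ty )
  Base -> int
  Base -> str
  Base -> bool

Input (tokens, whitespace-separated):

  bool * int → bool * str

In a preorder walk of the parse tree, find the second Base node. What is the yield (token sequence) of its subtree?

[Ty [Pr [Pr [Base bool]] * [Base int]] → [Ty [Pr [Pr [Base bool]] * [Base str]]]]

int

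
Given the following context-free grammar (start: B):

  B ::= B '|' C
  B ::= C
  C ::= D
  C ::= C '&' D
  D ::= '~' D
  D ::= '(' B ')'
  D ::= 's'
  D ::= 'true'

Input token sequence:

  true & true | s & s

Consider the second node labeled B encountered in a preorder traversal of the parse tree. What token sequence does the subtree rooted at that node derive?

true & true

[B [B [C [C [D true]] & [D true]]] | [C [C [D s]] & [D s]]]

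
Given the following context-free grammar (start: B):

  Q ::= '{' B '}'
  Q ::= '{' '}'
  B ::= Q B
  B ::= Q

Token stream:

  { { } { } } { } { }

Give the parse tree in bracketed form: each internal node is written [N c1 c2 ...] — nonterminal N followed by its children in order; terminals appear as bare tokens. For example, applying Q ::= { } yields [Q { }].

B
Q B
{ B } B
{ Q B } B
{ { } B } B
{ { } Q } B
{ { } { } } B
{ { } { } } Q B
{ { } { } } { } B
{ { } { } } { } Q
{ { } { } } { } { }

[B [Q { [B [Q { }] [B [Q { }]]] }] [B [Q { }] [B [Q { }]]]]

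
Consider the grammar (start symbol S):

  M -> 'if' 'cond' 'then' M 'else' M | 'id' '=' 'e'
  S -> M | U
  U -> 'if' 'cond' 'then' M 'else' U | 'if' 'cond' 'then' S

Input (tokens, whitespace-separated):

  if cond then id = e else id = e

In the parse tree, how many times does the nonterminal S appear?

[S [M if cond then [M id = e] else [M id = e]]]

1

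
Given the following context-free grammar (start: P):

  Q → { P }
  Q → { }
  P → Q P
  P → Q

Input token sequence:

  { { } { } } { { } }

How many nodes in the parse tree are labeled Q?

[P [Q { [P [Q { }] [P [Q { }]]] }] [P [Q { [P [Q { }]] }]]]

5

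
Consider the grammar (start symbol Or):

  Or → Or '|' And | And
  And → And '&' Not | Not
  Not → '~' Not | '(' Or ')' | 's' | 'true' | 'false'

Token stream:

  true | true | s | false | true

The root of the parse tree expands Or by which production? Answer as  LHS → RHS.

Or → Or '|' And

[Or [Or [Or [Or [Or [And [Not true]]] | [And [Not true]]] | [And [Not s]]] | [And [Not false]]] | [And [Not true]]]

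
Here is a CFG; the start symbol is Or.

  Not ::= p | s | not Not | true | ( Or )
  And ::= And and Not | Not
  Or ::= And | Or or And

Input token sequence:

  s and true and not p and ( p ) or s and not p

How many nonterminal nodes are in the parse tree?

[Or [Or [And [And [And [And [Not s]] and [Not true]] and [Not not [Not p]]] and [Not ( [Or [And [Not p]]] )]]] or [And [And [Not s]] and [Not not [Not p]]]]

19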